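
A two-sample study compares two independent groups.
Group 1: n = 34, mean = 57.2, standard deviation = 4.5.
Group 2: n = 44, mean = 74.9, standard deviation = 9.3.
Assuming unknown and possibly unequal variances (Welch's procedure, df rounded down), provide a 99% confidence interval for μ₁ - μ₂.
(-21.95, -13.45)

Difference: x̄₁ - x̄₂ = -17.70
SE = √(s₁²/n₁ + s₂²/n₂) = √(4.5²/34 + 9.3²/44) = 1.6004
df = 65.20 → 65 (Welch–Satterthwaite, rounded down)
t* = 2.654

CI: -17.70 ± 2.654 · 1.6004 = -17.70 ± 4.25 = (-21.95, -13.45)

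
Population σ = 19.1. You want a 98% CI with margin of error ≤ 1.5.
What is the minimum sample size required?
n ≥ 878

For margin E ≤ 1.5:
n ≥ (z* · σ / E)²
n ≥ (2.326 · 19.1 / 1.5)²
n ≥ 877.21

Minimum n = 878 (rounding up)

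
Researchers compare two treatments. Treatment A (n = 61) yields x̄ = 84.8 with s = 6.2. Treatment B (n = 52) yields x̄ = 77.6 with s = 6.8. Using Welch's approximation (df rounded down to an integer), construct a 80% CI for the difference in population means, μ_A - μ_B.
(5.61, 8.79)

Difference: x̄₁ - x̄₂ = 7.20
SE = √(s₁²/n₁ + s₂²/n₂) = √(6.2²/61 + 6.8²/52) = 1.2326
df = 104.35 → 104 (Welch–Satterthwaite, rounded down)
t* = 1.290

CI: 7.20 ± 1.290 · 1.2326 = 7.20 ± 1.59 = (5.61, 8.79)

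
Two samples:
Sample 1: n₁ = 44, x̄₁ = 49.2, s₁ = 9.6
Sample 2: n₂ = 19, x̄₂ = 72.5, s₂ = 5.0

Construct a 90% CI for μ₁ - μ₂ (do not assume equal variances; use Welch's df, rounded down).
(-26.39, -20.21)

Difference: x̄₁ - x̄₂ = -23.30
SE = √(s₁²/n₁ + s₂²/n₂) = √(9.6²/44 + 5.0²/19) = 1.8467
df = 58.68 → 58 (Welch–Satterthwaite, rounded down)
t* = 1.672

CI: -23.30 ± 1.672 · 1.8467 = -23.30 ± 3.09 = (-26.39, -20.21)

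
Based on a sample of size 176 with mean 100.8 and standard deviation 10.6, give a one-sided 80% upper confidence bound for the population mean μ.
μ ≤ 101.47

Upper bound (one-sided):
t* = 0.844 (one-sided for 80%)
Upper bound = x̄ + t* · s/√n = 100.8 + 0.844 · 10.6/√176 = 101.47

We are 80% confident that μ ≤ 101.47.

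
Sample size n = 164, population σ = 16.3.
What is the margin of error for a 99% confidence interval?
Margin of error = 3.28

Margin of error = z* · σ/√n
= 2.576 · 16.3/√164
= 2.576 · 16.3/12.8062
= 3.28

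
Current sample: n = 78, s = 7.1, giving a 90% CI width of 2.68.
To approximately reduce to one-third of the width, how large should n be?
n ≈ 702

CI width ∝ 1/√n
To reduce width by factor 3, need √n to grow by 3 → need 3² = 9 times as many samples.

Current: n = 78, width = 2.68
New: n = 702, width ≈ 0.88

Width reduced by factor of 2.68/0.88 = 3.05.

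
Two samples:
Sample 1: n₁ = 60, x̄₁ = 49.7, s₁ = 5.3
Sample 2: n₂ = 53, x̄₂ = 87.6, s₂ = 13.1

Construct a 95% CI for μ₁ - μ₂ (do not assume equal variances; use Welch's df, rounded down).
(-41.74, -34.06)

Difference: x̄₁ - x̄₂ = -37.90
SE = √(s₁²/n₁ + s₂²/n₂) = √(5.3²/60 + 13.1²/53) = 1.9251
df = 66.89 → 66 (Welch–Satterthwaite, rounded down)
t* = 1.997

CI: -37.90 ± 1.997 · 1.9251 = -37.90 ± 3.84 = (-41.74, -34.06)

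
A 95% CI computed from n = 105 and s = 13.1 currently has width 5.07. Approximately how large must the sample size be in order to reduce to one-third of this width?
n ≈ 945

CI width ∝ 1/√n
To reduce width by factor 3, need √n to grow by 3 → need 3² = 9 times as many samples.

Current: n = 105, width = 5.07
New: n = 945, width ≈ 1.67

Width reduced by factor of 5.07/1.67 = 3.04.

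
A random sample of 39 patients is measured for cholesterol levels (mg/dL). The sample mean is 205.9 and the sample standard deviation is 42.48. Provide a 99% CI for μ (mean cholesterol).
(187.45, 224.35)

t-interval (σ unknown):
df = n - 1 = 38
t* = 2.712 for 99% confidence

Margin of error = t* · s/√n = 2.712 · 42.48/√39 = 18.45

CI: (187.45, 224.35)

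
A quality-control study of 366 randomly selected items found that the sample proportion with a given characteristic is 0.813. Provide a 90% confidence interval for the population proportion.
(0.779, 0.847)

Proportion CI:
SE = √(p̂(1-p̂)/n) = √(0.813 · 0.187 / 366) = 0.02038

z* = 1.645
Margin = z* · SE = 1.645 · 0.02038 = 0.0335

CI: 0.813 ± 0.0335 = (0.779, 0.847)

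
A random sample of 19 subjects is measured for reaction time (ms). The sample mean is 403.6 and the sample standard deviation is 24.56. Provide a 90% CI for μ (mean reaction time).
(393.83, 413.37)

t-interval (σ unknown):
df = n - 1 = 18
t* = 1.734 for 90% confidence

Margin of error = t* · s/√n = 1.734 · 24.56/√19 = 9.77

CI: (393.83, 413.37)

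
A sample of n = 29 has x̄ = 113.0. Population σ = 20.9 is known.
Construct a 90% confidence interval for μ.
(106.62, 119.38)

z-interval (σ known):
z* = 1.645 for 90% confidence

Margin of error = z* · σ/√n = 1.645 · 20.9/√29 = 6.38

CI: (113.0 - 6.38, 113.0 + 6.38) = (106.62, 119.38)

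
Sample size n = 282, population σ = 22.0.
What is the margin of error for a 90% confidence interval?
Margin of error = 2.16

Margin of error = z* · σ/√n
= 1.645 · 22.0/√282
= 1.645 · 22.0/16.7929
= 2.16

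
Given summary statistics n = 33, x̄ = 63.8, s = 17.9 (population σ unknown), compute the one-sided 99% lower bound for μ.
μ ≥ 56.17

Lower bound (one-sided):
t* = 2.449 (one-sided for 99%)
Lower bound = x̄ - t* · s/√n = 63.8 - 2.449 · 17.9/√33 = 56.17

We are 99% confident that μ ≥ 56.17.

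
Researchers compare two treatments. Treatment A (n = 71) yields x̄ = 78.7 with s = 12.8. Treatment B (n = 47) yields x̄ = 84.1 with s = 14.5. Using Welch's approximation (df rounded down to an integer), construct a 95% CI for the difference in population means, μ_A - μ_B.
(-10.57, -0.23)

Difference: x̄₁ - x̄₂ = -5.40
SE = √(s₁²/n₁ + s₂²/n₂) = √(12.8²/71 + 14.5²/47) = 2.6040
df = 89.97 → 89 (Welch–Satterthwaite, rounded down)
t* = 1.987

CI: -5.40 ± 1.987 · 2.6040 = -5.40 ± 5.17 = (-10.57, -0.23)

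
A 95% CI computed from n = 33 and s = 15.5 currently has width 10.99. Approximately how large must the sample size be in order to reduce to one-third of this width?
n ≈ 297

CI width ∝ 1/√n
To reduce width by factor 3, need √n to grow by 3 → need 3² = 9 times as many samples.

Current: n = 33, width = 10.99
New: n = 297, width ≈ 3.54

Width reduced by factor of 10.99/3.54 = 3.10.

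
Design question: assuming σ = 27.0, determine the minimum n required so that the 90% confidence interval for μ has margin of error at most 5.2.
n ≥ 73

For margin E ≤ 5.2:
n ≥ (z* · σ / E)²
n ≥ (1.645 · 27.0 / 5.2)²
n ≥ 72.95

Minimum n = 73 (rounding up)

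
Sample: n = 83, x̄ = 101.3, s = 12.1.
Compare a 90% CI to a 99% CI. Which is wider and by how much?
99% CI is wider by 2.58

df = 82
90% CI: t* = 1.664, (99.09, 103.51), width = 2 · t* · s/√n = 4.42
99% CI: t* = 2.637, (97.80, 104.80), width = 2 · t* · s/√n = 7.00

The 99% CI is wider by 7.00 - 4.42 = 2.58.
Higher confidence requires a wider interval.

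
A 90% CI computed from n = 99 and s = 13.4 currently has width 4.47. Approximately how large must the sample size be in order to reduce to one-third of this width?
n ≈ 891

CI width ∝ 1/√n
To reduce width by factor 3, need √n to grow by 3 → need 3² = 9 times as many samples.

Current: n = 99, width = 4.47
New: n = 891, width ≈ 1.48

Width reduced by factor of 4.47/1.48 = 3.02.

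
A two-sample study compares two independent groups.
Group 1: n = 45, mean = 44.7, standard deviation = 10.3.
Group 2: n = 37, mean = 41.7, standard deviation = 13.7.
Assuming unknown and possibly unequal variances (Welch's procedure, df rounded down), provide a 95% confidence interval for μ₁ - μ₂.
(-2.44, 8.44)

Difference: x̄₁ - x̄₂ = 3.00
SE = √(s₁²/n₁ + s₂²/n₂) = √(10.3²/45 + 13.7²/37) = 2.7259
df = 65.64 → 65 (Welch–Satterthwaite, rounded down)
t* = 1.997

CI: 3.00 ± 1.997 · 2.7259 = 3.00 ± 5.44 = (-2.44, 8.44)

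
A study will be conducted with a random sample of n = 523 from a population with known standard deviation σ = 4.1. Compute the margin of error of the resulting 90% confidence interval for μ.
Margin of error = 0.29

Margin of error = z* · σ/√n
= 1.645 · 4.1/√523
= 1.645 · 4.1/22.8692
= 0.29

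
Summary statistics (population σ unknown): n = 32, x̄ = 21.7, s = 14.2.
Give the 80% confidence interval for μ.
(18.41, 24.99)

t-interval (σ unknown):
df = n - 1 = 31
t* = 1.309 for 80% confidence

Margin of error = t* · s/√n = 1.309 · 14.2/√32 = 3.29

CI: (18.41, 24.99)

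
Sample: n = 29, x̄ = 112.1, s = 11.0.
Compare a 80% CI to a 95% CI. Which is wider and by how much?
95% CI is wider by 3.01

df = 28
80% CI: t* = 1.313, (109.42, 114.78), width = 2 · t* · s/√n = 5.36
95% CI: t* = 2.048, (107.92, 116.28), width = 2 · t* · s/√n = 8.37

The 95% CI is wider by 8.37 - 5.36 = 3.01.
Higher confidence requires a wider interval.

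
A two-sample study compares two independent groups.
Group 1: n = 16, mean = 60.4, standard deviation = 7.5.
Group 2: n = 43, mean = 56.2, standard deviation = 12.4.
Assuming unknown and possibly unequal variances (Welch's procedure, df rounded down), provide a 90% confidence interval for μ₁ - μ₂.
(-0.27, 8.67)

Difference: x̄₁ - x̄₂ = 4.20
SE = √(s₁²/n₁ + s₂²/n₂) = √(7.5²/16 + 12.4²/43) = 2.6630
df = 44.57 → 44 (Welch–Satterthwaite, rounded down)
t* = 1.680

CI: 4.20 ± 1.680 · 2.6630 = 4.20 ± 4.47 = (-0.27, 8.67)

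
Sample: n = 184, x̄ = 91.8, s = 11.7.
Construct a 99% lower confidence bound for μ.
μ ≥ 89.78

Lower bound (one-sided):
t* = 2.347 (one-sided for 99%)
Lower bound = x̄ - t* · s/√n = 91.8 - 2.347 · 11.7/√184 = 89.78

We are 99% confident that μ ≥ 89.78.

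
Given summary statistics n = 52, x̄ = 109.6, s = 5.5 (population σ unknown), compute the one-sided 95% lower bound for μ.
μ ≥ 108.32

Lower bound (one-sided):
t* = 1.675 (one-sided for 95%)
Lower bound = x̄ - t* · s/√n = 109.6 - 1.675 · 5.5/√52 = 108.32

We are 95% confident that μ ≥ 108.32.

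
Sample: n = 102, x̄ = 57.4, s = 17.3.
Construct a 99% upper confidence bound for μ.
μ ≤ 61.45

Upper bound (one-sided):
t* = 2.364 (one-sided for 99%)
Upper bound = x̄ + t* · s/√n = 57.4 + 2.364 · 17.3/√102 = 61.45

We are 99% confident that μ ≤ 61.45.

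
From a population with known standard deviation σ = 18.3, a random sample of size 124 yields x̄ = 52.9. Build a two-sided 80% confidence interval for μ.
(50.79, 55.01)

z-interval (σ known):
z* = 1.282 for 80% confidence

Margin of error = z* · σ/√n = 1.282 · 18.3/√124 = 2.11

CI: (52.9 - 2.11, 52.9 + 2.11) = (50.79, 55.01)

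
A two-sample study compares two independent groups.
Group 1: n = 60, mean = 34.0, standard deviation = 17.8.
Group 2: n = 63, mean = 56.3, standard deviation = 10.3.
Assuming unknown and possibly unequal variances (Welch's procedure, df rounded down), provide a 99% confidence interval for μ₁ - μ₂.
(-29.24, -15.36)

Difference: x̄₁ - x̄₂ = -22.30
SE = √(s₁²/n₁ + s₂²/n₂) = √(17.8²/60 + 10.3²/63) = 2.6391
df = 93.57 → 93 (Welch–Satterthwaite, rounded down)
t* = 2.630

CI: -22.30 ± 2.630 · 2.6391 = -22.30 ± 6.94 = (-29.24, -15.36)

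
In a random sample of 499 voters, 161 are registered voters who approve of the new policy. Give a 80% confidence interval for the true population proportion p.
(0.296, 0.349)

Proportion CI:
p̂ = 161/499 = 0.32265
SE = √(p̂(1-p̂)/n) = √(0.32265 · 0.67735 / 499) = 0.02093

z* = 1.282
Margin = z* · SE = 1.282 · 0.02093 = 0.0268

CI: 0.32265 ± 0.0268 = (0.296, 0.349)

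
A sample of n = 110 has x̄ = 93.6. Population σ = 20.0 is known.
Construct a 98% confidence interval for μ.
(89.16, 98.04)

z-interval (σ known):
z* = 2.326 for 98% confidence

Margin of error = z* · σ/√n = 2.326 · 20.0/√110 = 4.44

CI: (93.6 - 4.44, 93.6 + 4.44) = (89.16, 98.04)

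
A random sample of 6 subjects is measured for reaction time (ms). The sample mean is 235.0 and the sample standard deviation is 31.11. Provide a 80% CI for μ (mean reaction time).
(216.25, 253.75)

t-interval (σ unknown):
df = n - 1 = 5
t* = 1.476 for 80% confidence

Margin of error = t* · s/√n = 1.476 · 31.11/√6 = 18.75

CI: (216.25, 253.75)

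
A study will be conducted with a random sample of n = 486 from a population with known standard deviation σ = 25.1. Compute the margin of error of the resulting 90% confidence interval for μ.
Margin of error = 1.87

Margin of error = z* · σ/√n
= 1.645 · 25.1/√486
= 1.645 · 25.1/22.0454
= 1.87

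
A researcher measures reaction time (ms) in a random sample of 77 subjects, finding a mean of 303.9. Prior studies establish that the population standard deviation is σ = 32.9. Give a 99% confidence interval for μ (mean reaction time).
(294.24, 313.56)

z-interval (σ known):
z* = 2.576 for 99% confidence

Margin of error = z* · σ/√n = 2.576 · 32.9/√77 = 9.66

CI: (303.9 - 9.66, 303.9 + 9.66) = (294.24, 313.56)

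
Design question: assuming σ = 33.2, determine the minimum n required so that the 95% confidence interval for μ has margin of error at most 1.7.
n ≥ 1466

For margin E ≤ 1.7:
n ≥ (z* · σ / E)²
n ≥ (1.960 · 33.2 / 1.7)²
n ≥ 1465.18

Minimum n = 1466 (rounding up)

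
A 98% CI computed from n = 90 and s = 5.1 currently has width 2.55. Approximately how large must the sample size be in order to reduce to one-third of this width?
n ≈ 810

CI width ∝ 1/√n
To reduce width by factor 3, need √n to grow by 3 → need 3² = 9 times as many samples.

Current: n = 90, width = 2.55
New: n = 810, width ≈ 0.84

Width reduced by factor of 2.55/0.84 = 3.04.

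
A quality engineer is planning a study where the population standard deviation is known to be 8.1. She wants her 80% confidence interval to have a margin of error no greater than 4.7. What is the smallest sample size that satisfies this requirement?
n ≥ 5

For margin E ≤ 4.7:
n ≥ (z* · σ / E)²
n ≥ (1.282 · 8.1 / 4.7)²
n ≥ 4.88

Minimum n = 5 (rounding up)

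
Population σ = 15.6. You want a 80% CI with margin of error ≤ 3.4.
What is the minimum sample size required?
n ≥ 35

For margin E ≤ 3.4:
n ≥ (z* · σ / E)²
n ≥ (1.282 · 15.6 / 3.4)²
n ≥ 34.60

Minimum n = 35 (rounding up)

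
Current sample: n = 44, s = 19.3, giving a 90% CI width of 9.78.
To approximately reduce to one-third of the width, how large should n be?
n ≈ 396

CI width ∝ 1/√n
To reduce width by factor 3, need √n to grow by 3 → need 3² = 9 times as many samples.

Current: n = 44, width = 9.78
New: n = 396, width ≈ 3.20

Width reduced by factor of 9.78/3.20 = 3.06.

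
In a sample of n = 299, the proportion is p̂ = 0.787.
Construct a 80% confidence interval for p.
(0.757, 0.817)

Proportion CI:
SE = √(p̂(1-p̂)/n) = √(0.787 · 0.213 / 299) = 0.02368

z* = 1.282
Margin = z* · SE = 1.282 · 0.02368 = 0.0304

CI: 0.787 ± 0.0304 = (0.757, 0.817)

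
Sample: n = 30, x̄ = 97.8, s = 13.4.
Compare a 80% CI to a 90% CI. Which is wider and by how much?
90% CI is wider by 1.90

df = 29
80% CI: t* = 1.311, (94.59, 101.01), width = 2 · t* · s/√n = 6.41
90% CI: t* = 1.699, (93.64, 101.96), width = 2 · t* · s/√n = 8.31

The 90% CI is wider by 8.31 - 6.41 = 1.90.
Higher confidence requires a wider interval.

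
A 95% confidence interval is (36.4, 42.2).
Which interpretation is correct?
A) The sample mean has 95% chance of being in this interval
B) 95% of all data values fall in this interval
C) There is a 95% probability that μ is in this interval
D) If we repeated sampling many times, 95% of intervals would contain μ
D

A) Wrong — x̄ is observed and sits in the interval by construction.
B) Wrong — a CI is about the parameter μ, not individual data values.
C) Wrong — μ is fixed; the randomness lives in the interval, not in μ.
D) Correct — this is the frequentist long-run coverage interpretation.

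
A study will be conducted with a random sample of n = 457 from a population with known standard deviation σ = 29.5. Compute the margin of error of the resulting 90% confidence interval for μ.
Margin of error = 2.27

Margin of error = z* · σ/√n
= 1.645 · 29.5/√457
= 1.645 · 29.5/21.3776
= 2.27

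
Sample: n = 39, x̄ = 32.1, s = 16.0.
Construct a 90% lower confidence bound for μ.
μ ≥ 28.76

Lower bound (one-sided):
t* = 1.304 (one-sided for 90%)
Lower bound = x̄ - t* · s/√n = 32.1 - 1.304 · 16.0/√39 = 28.76

We are 90% confident that μ ≥ 28.76.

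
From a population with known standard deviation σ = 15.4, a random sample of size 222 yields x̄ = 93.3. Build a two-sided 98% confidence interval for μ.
(90.90, 95.70)

z-interval (σ known):
z* = 2.326 for 98% confidence

Margin of error = z* · σ/√n = 2.326 · 15.4/√222 = 2.40

CI: (93.3 - 2.40, 93.3 + 2.40) = (90.90, 95.70)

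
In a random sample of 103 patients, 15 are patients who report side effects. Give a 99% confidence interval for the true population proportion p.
(0.056, 0.235)

Proportion CI:
p̂ = 15/103 = 0.14563
SE = √(p̂(1-p̂)/n) = √(0.14563 · 0.85437 / 103) = 0.03476

z* = 2.576
Margin = z* · SE = 2.576 · 0.03476 = 0.0895

CI: 0.14563 ± 0.0895 = (0.056, 0.235)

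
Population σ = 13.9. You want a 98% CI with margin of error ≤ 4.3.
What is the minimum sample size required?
n ≥ 57

For margin E ≤ 4.3:
n ≥ (z* · σ / E)²
n ≥ (2.326 · 13.9 / 4.3)²
n ≥ 56.53

Minimum n = 57 (rounding up)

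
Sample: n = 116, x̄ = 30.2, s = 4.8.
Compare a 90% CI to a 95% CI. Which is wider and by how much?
95% CI is wider by 0.29

df = 115
90% CI: t* = 1.658, (29.46, 30.94), width = 2 · t* · s/√n = 1.48
95% CI: t* = 1.981, (29.32, 31.08), width = 2 · t* · s/√n = 1.77

The 95% CI is wider by 1.77 - 1.48 = 0.29.
Higher confidence requires a wider interval.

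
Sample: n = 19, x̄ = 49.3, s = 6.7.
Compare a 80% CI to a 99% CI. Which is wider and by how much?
99% CI is wider by 4.76

df = 18
80% CI: t* = 1.330, (47.26, 51.34), width = 2 · t* · s/√n = 4.09
99% CI: t* = 2.878, (44.88, 53.72), width = 2 · t* · s/√n = 8.85

The 99% CI is wider by 8.85 - 4.09 = 4.76.
Higher confidence requires a wider interval.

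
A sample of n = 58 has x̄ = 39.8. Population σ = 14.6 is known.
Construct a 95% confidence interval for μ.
(36.04, 43.56)

z-interval (σ known):
z* = 1.960 for 95% confidence

Margin of error = z* · σ/√n = 1.960 · 14.6/√58 = 3.76

CI: (39.8 - 3.76, 39.8 + 3.76) = (36.04, 43.56)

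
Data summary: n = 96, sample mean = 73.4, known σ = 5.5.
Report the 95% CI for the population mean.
(72.30, 74.50)

z-interval (σ known):
z* = 1.960 for 95% confidence

Margin of error = z* · σ/√n = 1.960 · 5.5/√96 = 1.10

CI: (73.4 - 1.10, 73.4 + 1.10) = (72.30, 74.50)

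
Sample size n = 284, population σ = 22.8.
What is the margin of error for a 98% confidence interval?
Margin of error = 3.15

Margin of error = z* · σ/√n
= 2.326 · 22.8/√284
= 2.326 · 22.8/16.8523
= 3.15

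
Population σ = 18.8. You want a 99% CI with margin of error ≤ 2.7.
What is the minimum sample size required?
n ≥ 322

For margin E ≤ 2.7:
n ≥ (z* · σ / E)²
n ≥ (2.576 · 18.8 / 2.7)²
n ≥ 321.72

Minimum n = 322 (rounding up)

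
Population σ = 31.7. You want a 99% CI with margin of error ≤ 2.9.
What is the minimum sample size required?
n ≥ 793

For margin E ≤ 2.9:
n ≥ (z* · σ / E)²
n ≥ (2.576 · 31.7 / 2.9)²
n ≥ 792.89

Minimum n = 793 (rounding up)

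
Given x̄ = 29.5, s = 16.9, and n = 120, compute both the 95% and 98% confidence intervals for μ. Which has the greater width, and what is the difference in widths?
98% CI is wider by 1.17

df = 119
95% CI: t* = 1.980, (26.45, 32.55), width = 2 · t* · s/√n = 6.11
98% CI: t* = 2.358, (25.86, 33.14), width = 2 · t* · s/√n = 7.28

The 98% CI is wider by 7.28 - 6.11 = 1.17.
Higher confidence requires a wider interval.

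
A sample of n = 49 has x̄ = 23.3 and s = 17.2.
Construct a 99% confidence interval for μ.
(16.71, 29.89)

t-interval (σ unknown):
df = n - 1 = 48
t* = 2.682 for 99% confidence

Margin of error = t* · s/√n = 2.682 · 17.2/√49 = 6.59

CI: (16.71, 29.89)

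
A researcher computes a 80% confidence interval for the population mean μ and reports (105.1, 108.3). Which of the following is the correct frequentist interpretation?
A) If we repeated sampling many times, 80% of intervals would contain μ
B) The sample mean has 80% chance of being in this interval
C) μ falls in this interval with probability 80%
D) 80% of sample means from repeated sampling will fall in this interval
A

A) Correct — this is the frequentist long-run coverage interpretation.
B) Wrong — x̄ is observed and sits in the interval by construction.
C) Wrong — μ is fixed; the randomness lives in the interval, not in μ.
D) Wrong — coverage applies to intervals containing μ, not to future x̄ values.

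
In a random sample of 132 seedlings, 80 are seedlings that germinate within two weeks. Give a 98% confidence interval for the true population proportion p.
(0.507, 0.705)

Proportion CI:
p̂ = 80/132 = 0.60606
SE = √(p̂(1-p̂)/n) = √(0.60606 · 0.39394 / 132) = 0.04253

z* = 2.326
Margin = z* · SE = 2.326 · 0.04253 = 0.0989

CI: 0.60606 ± 0.0989 = (0.507, 0.705)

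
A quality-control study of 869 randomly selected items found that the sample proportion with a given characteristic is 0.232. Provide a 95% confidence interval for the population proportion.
(0.204, 0.260)

Proportion CI:
SE = √(p̂(1-p̂)/n) = √(0.232 · 0.768 / 869) = 0.01432

z* = 1.960
Margin = z* · SE = 1.960 · 0.01432 = 0.0281

CI: 0.232 ± 0.0281 = (0.204, 0.260)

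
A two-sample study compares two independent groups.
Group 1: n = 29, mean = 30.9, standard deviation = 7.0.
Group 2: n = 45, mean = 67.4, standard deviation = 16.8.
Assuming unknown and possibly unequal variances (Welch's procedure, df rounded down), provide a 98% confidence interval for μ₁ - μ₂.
(-43.24, -29.76)

Difference: x̄₁ - x̄₂ = -36.50
SE = √(s₁²/n₁ + s₂²/n₂) = √(7.0²/29 + 16.8²/45) = 2.8216
df = 63.64 → 63 (Welch–Satterthwaite, rounded down)
t* = 2.387

CI: -36.50 ± 2.387 · 2.8216 = -36.50 ± 6.74 = (-43.24, -29.76)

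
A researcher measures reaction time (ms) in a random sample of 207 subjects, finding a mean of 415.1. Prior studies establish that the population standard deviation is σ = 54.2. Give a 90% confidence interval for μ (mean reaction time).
(408.90, 421.30)

z-interval (σ known):
z* = 1.645 for 90% confidence

Margin of error = z* · σ/√n = 1.645 · 54.2/√207 = 6.20

CI: (415.1 - 6.20, 415.1 + 6.20) = (408.90, 421.30)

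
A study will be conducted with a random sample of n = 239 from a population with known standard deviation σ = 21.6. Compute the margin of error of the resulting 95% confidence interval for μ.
Margin of error = 2.74

Margin of error = z* · σ/√n
= 1.960 · 21.6/√239
= 1.960 · 21.6/15.4596
= 2.74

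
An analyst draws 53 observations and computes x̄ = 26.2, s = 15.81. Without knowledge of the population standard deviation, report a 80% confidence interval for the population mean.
(23.38, 29.02)

t-interval (σ unknown):
df = n - 1 = 52
t* = 1.298 for 80% confidence

Margin of error = t* · s/√n = 1.298 · 15.81/√53 = 2.82

CI: (23.38, 29.02)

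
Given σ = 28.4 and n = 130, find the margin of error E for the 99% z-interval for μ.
Margin of error = 6.42

Margin of error = z* · σ/√n
= 2.576 · 28.4/√130
= 2.576 · 28.4/11.4018
= 6.42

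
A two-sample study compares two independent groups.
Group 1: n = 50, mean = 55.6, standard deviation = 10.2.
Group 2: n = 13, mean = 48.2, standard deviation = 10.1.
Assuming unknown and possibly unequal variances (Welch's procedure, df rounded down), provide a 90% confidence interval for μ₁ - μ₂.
(1.94, 12.86)

Difference: x̄₁ - x̄₂ = 7.40
SE = √(s₁²/n₁ + s₂²/n₂) = √(10.2²/50 + 10.1²/13) = 3.1508
df = 18.88 → 18 (Welch–Satterthwaite, rounded down)
t* = 1.734

CI: 7.40 ± 1.734 · 3.1508 = 7.40 ± 5.46 = (1.94, 12.86)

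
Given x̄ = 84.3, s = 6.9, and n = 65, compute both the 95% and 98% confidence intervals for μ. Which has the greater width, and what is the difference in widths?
98% CI is wider by 0.66

df = 64
95% CI: t* = 1.998, (82.59, 86.01), width = 2 · t* · s/√n = 3.42
98% CI: t* = 2.386, (82.26, 86.34), width = 2 · t* · s/√n = 4.08

The 98% CI is wider by 4.08 - 3.42 = 0.66.
Higher confidence requires a wider interval.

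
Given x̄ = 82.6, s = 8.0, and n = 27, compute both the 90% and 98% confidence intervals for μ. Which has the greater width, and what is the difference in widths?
98% CI is wider by 2.38

df = 26
90% CI: t* = 1.706, (79.97, 85.23), width = 2 · t* · s/√n = 5.25
98% CI: t* = 2.479, (78.78, 86.42), width = 2 · t* · s/√n = 7.63

The 98% CI is wider by 7.63 - 5.25 = 2.38.
Higher confidence requires a wider interval.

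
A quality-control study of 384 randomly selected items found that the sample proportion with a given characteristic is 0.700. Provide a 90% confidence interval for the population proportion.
(0.662, 0.738)

Proportion CI:
SE = √(p̂(1-p̂)/n) = √(0.700 · 0.300 / 384) = 0.02339

z* = 1.645
Margin = z* · SE = 1.645 · 0.02339 = 0.0385

CI: 0.700 ± 0.0385 = (0.662, 0.738)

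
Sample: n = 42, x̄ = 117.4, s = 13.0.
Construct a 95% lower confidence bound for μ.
μ ≥ 114.02

Lower bound (one-sided):
t* = 1.683 (one-sided for 95%)
Lower bound = x̄ - t* · s/√n = 117.4 - 1.683 · 13.0/√42 = 114.02

We are 95% confident that μ ≥ 114.02.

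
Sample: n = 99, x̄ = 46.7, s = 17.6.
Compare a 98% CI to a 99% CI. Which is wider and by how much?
99% CI is wider by 0.92

df = 98
98% CI: t* = 2.365, (42.52, 50.88), width = 2 · t* · s/√n = 8.37
99% CI: t* = 2.627, (42.05, 51.35), width = 2 · t* · s/√n = 9.29

The 99% CI is wider by 9.29 - 8.37 = 0.92.
Higher confidence requires a wider interval.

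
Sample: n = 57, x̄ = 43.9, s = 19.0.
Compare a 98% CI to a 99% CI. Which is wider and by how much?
99% CI is wider by 1.37

df = 56
98% CI: t* = 2.395, (37.87, 49.93), width = 2 · t* · s/√n = 12.05
99% CI: t* = 2.667, (37.19, 50.61), width = 2 · t* · s/√n = 13.42

The 99% CI is wider by 13.42 - 12.05 = 1.37.
Higher confidence requires a wider interval.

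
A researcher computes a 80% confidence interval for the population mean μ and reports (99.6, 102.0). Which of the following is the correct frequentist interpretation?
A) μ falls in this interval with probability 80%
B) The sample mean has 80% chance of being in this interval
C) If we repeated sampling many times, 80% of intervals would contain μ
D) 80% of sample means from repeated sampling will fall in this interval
C

A) Wrong — μ is fixed; the randomness lives in the interval, not in μ.
B) Wrong — x̄ is observed and sits in the interval by construction.
C) Correct — this is the frequentist long-run coverage interpretation.
D) Wrong — coverage applies to intervals containing μ, not to future x̄ values.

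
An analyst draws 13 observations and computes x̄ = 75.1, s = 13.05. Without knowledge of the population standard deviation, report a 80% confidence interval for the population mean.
(70.19, 80.01)

t-interval (σ unknown):
df = n - 1 = 12
t* = 1.356 for 80% confidence

Margin of error = t* · s/√n = 1.356 · 13.05/√13 = 4.91

CI: (70.19, 80.01)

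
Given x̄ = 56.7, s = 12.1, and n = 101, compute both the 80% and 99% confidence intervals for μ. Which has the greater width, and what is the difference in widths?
99% CI is wider by 3.21

df = 100
80% CI: t* = 1.290, (55.15, 58.25), width = 2 · t* · s/√n = 3.11
99% CI: t* = 2.626, (53.54, 59.86), width = 2 · t* · s/√n = 6.32

The 99% CI is wider by 6.32 - 3.11 = 3.21.
Higher confidence requires a wider interval.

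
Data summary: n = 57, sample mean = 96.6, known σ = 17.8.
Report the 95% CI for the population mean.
(91.98, 101.22)

z-interval (σ known):
z* = 1.960 for 95% confidence

Margin of error = z* · σ/√n = 1.960 · 17.8/√57 = 4.62

CI: (96.6 - 4.62, 96.6 + 4.62) = (91.98, 101.22)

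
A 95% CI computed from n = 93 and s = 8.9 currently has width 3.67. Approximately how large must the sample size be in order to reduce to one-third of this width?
n ≈ 837

CI width ∝ 1/√n
To reduce width by factor 3, need √n to grow by 3 → need 3² = 9 times as many samples.

Current: n = 93, width = 3.67
New: n = 837, width ≈ 1.21

Width reduced by factor of 3.67/1.21 = 3.03.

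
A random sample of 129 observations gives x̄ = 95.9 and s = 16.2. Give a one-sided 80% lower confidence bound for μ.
μ ≥ 94.70

Lower bound (one-sided):
t* = 0.844 (one-sided for 80%)
Lower bound = x̄ - t* · s/√n = 95.9 - 0.844 · 16.2/√129 = 94.70

We are 80% confident that μ ≥ 94.70.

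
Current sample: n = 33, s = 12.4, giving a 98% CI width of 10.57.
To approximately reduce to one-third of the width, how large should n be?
n ≈ 297

CI width ∝ 1/√n
To reduce width by factor 3, need √n to grow by 3 → need 3² = 9 times as many samples.

Current: n = 33, width = 10.57
New: n = 297, width ≈ 3.37

Width reduced by factor of 10.57/3.37 = 3.14.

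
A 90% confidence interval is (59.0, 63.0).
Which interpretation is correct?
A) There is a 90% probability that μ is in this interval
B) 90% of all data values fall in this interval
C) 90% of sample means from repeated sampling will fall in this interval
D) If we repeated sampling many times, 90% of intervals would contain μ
D

A) Wrong — μ is fixed; the randomness lives in the interval, not in μ.
B) Wrong — a CI is about the parameter μ, not individual data values.
C) Wrong — coverage applies to intervals containing μ, not to future x̄ values.
D) Correct — this is the frequentist long-run coverage interpretation.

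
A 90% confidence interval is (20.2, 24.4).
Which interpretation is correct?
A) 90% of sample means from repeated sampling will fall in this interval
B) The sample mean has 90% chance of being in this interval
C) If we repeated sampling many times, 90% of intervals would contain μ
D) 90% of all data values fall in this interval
C

A) Wrong — coverage applies to intervals containing μ, not to future x̄ values.
B) Wrong — x̄ is observed and sits in the interval by construction.
C) Correct — this is the frequentist long-run coverage interpretation.
D) Wrong — a CI is about the parameter μ, not individual data values.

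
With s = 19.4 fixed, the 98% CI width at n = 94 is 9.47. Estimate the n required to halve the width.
n ≈ 376

CI width ∝ 1/√n
To reduce width by factor 2, need √n to grow by 2 → need 2² = 4 times as many samples.

Current: n = 94, width = 9.47
New: n = 376, width ≈ 4.67

Width reduced by factor of 9.47/4.67 = 2.03.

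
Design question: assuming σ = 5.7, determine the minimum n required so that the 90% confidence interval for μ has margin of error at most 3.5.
n ≥ 8

For margin E ≤ 3.5:
n ≥ (z* · σ / E)²
n ≥ (1.645 · 5.7 / 3.5)²
n ≥ 7.18

Minimum n = 8 (rounding up)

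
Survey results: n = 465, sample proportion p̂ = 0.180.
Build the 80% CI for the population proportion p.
(0.157, 0.203)

Proportion CI:
SE = √(p̂(1-p̂)/n) = √(0.180 · 0.820 / 465) = 0.01782

z* = 1.282
Margin = z* · SE = 1.282 · 0.01782 = 0.0228

CI: 0.180 ± 0.0228 = (0.157, 0.203)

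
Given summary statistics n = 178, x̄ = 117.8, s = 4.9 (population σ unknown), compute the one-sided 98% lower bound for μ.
μ ≥ 117.04

Lower bound (one-sided):
t* = 2.069 (one-sided for 98%)
Lower bound = x̄ - t* · s/√n = 117.8 - 2.069 · 4.9/√178 = 117.04

We are 98% confident that μ ≥ 117.04.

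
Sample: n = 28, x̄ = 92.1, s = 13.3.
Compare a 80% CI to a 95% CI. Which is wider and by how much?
95% CI is wider by 3.71

df = 27
80% CI: t* = 1.314, (88.80, 95.40), width = 2 · t* · s/√n = 6.61
95% CI: t* = 2.052, (86.94, 97.26), width = 2 · t* · s/√n = 10.32

The 95% CI is wider by 10.32 - 6.61 = 3.71.
Higher confidence requires a wider interval.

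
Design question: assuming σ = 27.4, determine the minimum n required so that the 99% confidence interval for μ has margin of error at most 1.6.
n ≥ 1947

For margin E ≤ 1.6:
n ≥ (z* · σ / E)²
n ≥ (2.576 · 27.4 / 1.6)²
n ≥ 1946.04

Minimum n = 1947 (rounding up)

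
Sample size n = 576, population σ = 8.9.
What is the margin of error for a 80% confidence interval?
Margin of error = 0.48

Margin of error = z* · σ/√n
= 1.282 · 8.9/√576
= 1.282 · 8.9/24.0000
= 0.48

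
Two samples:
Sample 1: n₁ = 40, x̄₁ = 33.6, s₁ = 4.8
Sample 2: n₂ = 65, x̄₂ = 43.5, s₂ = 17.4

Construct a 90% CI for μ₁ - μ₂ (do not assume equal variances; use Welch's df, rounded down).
(-13.71, -6.09)

Difference: x̄₁ - x̄₂ = -9.90
SE = √(s₁²/n₁ + s₂²/n₂) = √(4.8²/40 + 17.4²/65) = 2.2878
df = 78.83 → 78 (Welch–Satterthwaite, rounded down)
t* = 1.665

CI: -9.90 ± 1.665 · 2.2878 = -9.90 ± 3.81 = (-13.71, -6.09)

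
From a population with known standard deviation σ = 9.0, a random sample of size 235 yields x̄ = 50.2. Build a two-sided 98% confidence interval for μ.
(48.83, 51.57)

z-interval (σ known):
z* = 2.326 for 98% confidence

Margin of error = z* · σ/√n = 2.326 · 9.0/√235 = 1.37

CI: (50.2 - 1.37, 50.2 + 1.37) = (48.83, 51.57)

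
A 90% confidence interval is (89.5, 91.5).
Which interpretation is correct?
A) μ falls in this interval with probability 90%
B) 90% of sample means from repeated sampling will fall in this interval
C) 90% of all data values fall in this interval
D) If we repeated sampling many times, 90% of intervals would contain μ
D

A) Wrong — μ is fixed; the randomness lives in the interval, not in μ.
B) Wrong — coverage applies to intervals containing μ, not to future x̄ values.
C) Wrong — a CI is about the parameter μ, not individual data values.
D) Correct — this is the frequentist long-run coverage interpretation.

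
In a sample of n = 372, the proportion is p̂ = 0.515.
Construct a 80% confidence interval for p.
(0.482, 0.548)

Proportion CI:
SE = √(p̂(1-p̂)/n) = √(0.515 · 0.485 / 372) = 0.02591

z* = 1.282
Margin = z* · SE = 1.282 · 0.02591 = 0.0332

CI: 0.515 ± 0.0332 = (0.482, 0.548)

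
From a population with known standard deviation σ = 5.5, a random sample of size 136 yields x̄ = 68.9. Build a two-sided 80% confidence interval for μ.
(68.30, 69.50)

z-interval (σ known):
z* = 1.282 for 80% confidence

Margin of error = z* · σ/√n = 1.282 · 5.5/√136 = 0.60

CI: (68.9 - 0.60, 68.9 + 0.60) = (68.30, 69.50)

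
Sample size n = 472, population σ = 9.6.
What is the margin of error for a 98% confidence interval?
Margin of error = 1.03

Margin of error = z* · σ/√n
= 2.326 · 9.6/√472
= 2.326 · 9.6/21.7256
= 1.03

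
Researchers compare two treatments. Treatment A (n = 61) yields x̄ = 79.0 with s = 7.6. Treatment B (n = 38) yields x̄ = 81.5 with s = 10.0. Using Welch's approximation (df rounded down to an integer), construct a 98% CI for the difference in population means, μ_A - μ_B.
(-7.02, 2.02)

Difference: x̄₁ - x̄₂ = -2.50
SE = √(s₁²/n₁ + s₂²/n₂) = √(7.6²/61 + 10.0²/38) = 1.8917
df = 63.36 → 63 (Welch–Satterthwaite, rounded down)
t* = 2.387

CI: -2.50 ± 2.387 · 1.8917 = -2.50 ± 4.52 = (-7.02, 2.02)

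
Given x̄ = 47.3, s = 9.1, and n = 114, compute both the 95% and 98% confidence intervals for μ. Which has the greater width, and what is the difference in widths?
98% CI is wider by 0.64

df = 113
95% CI: t* = 1.981, (45.61, 48.99), width = 2 · t* · s/√n = 3.38
98% CI: t* = 2.360, (45.29, 49.31), width = 2 · t* · s/√n = 4.02

The 98% CI is wider by 4.02 - 3.38 = 0.64.
Higher confidence requires a wider interval.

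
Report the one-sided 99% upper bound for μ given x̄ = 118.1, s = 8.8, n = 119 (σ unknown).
μ ≤ 120.00

Upper bound (one-sided):
t* = 2.358 (one-sided for 99%)
Upper bound = x̄ + t* · s/√n = 118.1 + 2.358 · 8.8/√119 = 120.00

We are 99% confident that μ ≤ 120.00.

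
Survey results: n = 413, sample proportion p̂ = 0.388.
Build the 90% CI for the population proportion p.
(0.349, 0.427)

Proportion CI:
SE = √(p̂(1-p̂)/n) = √(0.388 · 0.612 / 413) = 0.02398

z* = 1.645
Margin = z* · SE = 1.645 · 0.02398 = 0.0394

CI: 0.388 ± 0.0394 = (0.349, 0.427)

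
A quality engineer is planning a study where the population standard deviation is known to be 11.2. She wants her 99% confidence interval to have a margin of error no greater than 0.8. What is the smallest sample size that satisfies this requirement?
n ≥ 1301

For margin E ≤ 0.8:
n ≥ (z* · σ / E)²
n ≥ (2.576 · 11.2 / 0.8)²
n ≥ 1300.61

Minimum n = 1301 (rounding up)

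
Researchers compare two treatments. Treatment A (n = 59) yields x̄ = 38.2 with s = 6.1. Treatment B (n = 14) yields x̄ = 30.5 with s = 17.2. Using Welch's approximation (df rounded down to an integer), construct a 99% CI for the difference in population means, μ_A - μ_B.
(-6.35, 21.75)

Difference: x̄₁ - x̄₂ = 7.70
SE = √(s₁²/n₁ + s₂²/n₂) = √(6.1²/59 + 17.2²/14) = 4.6650
df = 13.78 → 13 (Welch–Satterthwaite, rounded down)
t* = 3.012

CI: 7.70 ± 3.012 · 4.6650 = 7.70 ± 14.05 = (-6.35, 21.75)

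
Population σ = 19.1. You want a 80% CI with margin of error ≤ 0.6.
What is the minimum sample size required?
n ≥ 1666

For margin E ≤ 0.6:
n ≥ (z* · σ / E)²
n ≥ (1.282 · 19.1 / 0.6)²
n ≥ 1665.48

Minimum n = 1666 (rounding up)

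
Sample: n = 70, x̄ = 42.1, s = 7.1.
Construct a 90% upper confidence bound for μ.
μ ≤ 43.20

Upper bound (one-sided):
t* = 1.294 (one-sided for 90%)
Upper bound = x̄ + t* · s/√n = 42.1 + 1.294 · 7.1/√70 = 43.20

We are 90% confident that μ ≤ 43.20.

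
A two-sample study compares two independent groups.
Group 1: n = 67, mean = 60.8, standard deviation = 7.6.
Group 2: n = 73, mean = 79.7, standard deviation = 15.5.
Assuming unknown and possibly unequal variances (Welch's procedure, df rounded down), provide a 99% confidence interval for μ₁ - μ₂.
(-24.25, -13.55)

Difference: x̄₁ - x̄₂ = -18.90
SE = √(s₁²/n₁ + s₂²/n₂) = √(7.6²/67 + 15.5²/73) = 2.0379
df = 106.68 → 106 (Welch–Satterthwaite, rounded down)
t* = 2.623

CI: -18.90 ± 2.623 · 2.0379 = -18.90 ± 5.35 = (-24.25, -13.55)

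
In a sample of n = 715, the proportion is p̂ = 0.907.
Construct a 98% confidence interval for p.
(0.882, 0.932)

Proportion CI:
SE = √(p̂(1-p̂)/n) = √(0.907 · 0.093 / 715) = 0.01086

z* = 2.326
Margin = z* · SE = 2.326 · 0.01086 = 0.0253

CI: 0.907 ± 0.0253 = (0.882, 0.932)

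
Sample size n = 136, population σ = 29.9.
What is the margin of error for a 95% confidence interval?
Margin of error = 5.03

Margin of error = z* · σ/√n
= 1.960 · 29.9/√136
= 1.960 · 29.9/11.6619
= 5.03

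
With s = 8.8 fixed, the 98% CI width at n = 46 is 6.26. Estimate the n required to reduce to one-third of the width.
n ≈ 414

CI width ∝ 1/√n
To reduce width by factor 3, need √n to grow by 3 → need 3² = 9 times as many samples.

Current: n = 46, width = 6.26
New: n = 414, width ≈ 2.02

Width reduced by factor of 6.26/2.02 = 3.10.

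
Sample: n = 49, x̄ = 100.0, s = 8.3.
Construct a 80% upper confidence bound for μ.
μ ≤ 101.01

Upper bound (one-sided):
t* = 0.849 (one-sided for 80%)
Upper bound = x̄ + t* · s/√n = 100.0 + 0.849 · 8.3/√49 = 101.01

We are 80% confident that μ ≤ 101.01.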